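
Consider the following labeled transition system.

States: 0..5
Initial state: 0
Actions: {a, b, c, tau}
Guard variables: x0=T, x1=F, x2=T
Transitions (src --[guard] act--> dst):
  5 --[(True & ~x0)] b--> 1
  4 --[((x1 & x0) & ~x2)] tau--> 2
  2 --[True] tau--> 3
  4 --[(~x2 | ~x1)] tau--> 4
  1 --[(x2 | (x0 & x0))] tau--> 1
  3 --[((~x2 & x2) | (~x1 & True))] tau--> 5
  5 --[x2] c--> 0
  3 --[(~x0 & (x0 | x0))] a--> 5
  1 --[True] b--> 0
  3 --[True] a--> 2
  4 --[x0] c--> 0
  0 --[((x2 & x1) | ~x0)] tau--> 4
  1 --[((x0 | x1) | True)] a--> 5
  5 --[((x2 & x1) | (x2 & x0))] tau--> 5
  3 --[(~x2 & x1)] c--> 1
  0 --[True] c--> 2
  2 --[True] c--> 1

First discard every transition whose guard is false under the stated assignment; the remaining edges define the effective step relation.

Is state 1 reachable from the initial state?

12 transition(s) survive guard evaluation.
depth 0: {0}
depth 1: {2}  cumulative {0,2}
depth 2: {1,3}  cumulative {0,1,2,3}
depth 3: {5}  cumulative {0,1,2,3,5}
Reach set: {0,1,2,3,5}
witness 1: c·c

Answer: REACHABLE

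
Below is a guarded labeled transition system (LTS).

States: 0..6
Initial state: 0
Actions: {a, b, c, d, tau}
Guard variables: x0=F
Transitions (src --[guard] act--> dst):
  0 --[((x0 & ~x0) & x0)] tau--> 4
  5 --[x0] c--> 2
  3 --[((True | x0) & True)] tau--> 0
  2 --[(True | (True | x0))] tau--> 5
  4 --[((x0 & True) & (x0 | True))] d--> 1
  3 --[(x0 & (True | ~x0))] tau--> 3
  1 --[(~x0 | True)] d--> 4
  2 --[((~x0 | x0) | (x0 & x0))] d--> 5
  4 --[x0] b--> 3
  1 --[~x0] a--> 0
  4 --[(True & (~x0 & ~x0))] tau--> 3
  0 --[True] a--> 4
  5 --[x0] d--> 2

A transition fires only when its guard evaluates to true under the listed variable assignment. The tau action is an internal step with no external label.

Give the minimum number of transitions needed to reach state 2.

Answer: UNREACHABLE

Analysis:
Layered search for 2:
  Layer 0: {0}
  Layer 1: {4}
  Layer 2: {3}
2 never appears.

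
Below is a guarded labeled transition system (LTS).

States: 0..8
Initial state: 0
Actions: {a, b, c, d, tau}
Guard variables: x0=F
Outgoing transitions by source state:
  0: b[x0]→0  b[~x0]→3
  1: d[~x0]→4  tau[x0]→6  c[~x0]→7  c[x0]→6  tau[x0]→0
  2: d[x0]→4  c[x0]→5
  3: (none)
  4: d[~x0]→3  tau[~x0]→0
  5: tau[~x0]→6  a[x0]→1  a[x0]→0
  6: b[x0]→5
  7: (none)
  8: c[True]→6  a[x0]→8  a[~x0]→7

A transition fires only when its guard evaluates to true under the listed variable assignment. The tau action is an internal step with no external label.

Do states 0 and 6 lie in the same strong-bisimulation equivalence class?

Bisimulation quotient by refinement:
  round 0: {{0,1,2,3,4,5,6,7,8}}
  round 1: {{0},{1},{2,3,6,7},{4},{5},{8}}
Fixed point at round 2; 6 class(es).
0∈{0}, 6∈{2,3,6,7}

Answer: NOT BISIMILAR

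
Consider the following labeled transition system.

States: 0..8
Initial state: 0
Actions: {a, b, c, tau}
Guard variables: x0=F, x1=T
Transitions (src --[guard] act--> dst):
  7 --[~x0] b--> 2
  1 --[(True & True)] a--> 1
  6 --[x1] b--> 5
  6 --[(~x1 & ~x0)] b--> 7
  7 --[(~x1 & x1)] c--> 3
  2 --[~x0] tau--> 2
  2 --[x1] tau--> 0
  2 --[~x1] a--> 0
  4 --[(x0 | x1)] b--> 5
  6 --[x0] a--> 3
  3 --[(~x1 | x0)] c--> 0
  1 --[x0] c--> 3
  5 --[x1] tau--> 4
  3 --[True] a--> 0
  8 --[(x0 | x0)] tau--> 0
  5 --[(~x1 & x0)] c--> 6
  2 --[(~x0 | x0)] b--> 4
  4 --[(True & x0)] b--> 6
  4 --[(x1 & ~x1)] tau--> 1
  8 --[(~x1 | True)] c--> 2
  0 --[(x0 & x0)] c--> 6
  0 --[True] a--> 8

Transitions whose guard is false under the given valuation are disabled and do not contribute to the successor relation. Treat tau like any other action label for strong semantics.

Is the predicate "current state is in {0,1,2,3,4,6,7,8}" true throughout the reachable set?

Inv-set: {0,1,2,3,4,6,7,8}
R = {0,2,4,5,8}
  0: safe
  2: safe
  4: safe
  5: outside
  8: safe
counterexample path to 5: a·c·b·b

Answer: INVARIANT VIOLATED at state 5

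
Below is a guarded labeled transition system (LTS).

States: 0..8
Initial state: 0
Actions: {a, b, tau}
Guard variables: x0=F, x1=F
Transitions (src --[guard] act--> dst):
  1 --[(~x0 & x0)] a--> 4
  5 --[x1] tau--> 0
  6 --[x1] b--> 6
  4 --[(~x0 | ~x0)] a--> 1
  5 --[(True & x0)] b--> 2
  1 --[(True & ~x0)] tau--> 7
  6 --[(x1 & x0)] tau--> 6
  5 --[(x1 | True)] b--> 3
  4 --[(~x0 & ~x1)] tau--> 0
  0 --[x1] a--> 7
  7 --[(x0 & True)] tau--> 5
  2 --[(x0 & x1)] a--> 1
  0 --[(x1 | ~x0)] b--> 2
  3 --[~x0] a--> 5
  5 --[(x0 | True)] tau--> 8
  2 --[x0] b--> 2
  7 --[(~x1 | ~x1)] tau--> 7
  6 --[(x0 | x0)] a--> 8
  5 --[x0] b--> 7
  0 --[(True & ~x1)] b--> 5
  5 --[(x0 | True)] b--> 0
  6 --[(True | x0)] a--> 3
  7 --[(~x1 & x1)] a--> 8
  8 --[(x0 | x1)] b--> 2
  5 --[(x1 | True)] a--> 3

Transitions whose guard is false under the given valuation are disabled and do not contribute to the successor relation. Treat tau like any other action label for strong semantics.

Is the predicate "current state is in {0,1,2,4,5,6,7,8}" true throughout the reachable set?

Answer: INVARIANT VIOLATED at state 3

Analysis:
Safe = {0,1,2,4,5,6,7,8}
R = {0,2,3,5,8}
  0: ✓
  2: ✓
  3: outside
  5: ✓
  8: ✓
counterexample path to 3: b·b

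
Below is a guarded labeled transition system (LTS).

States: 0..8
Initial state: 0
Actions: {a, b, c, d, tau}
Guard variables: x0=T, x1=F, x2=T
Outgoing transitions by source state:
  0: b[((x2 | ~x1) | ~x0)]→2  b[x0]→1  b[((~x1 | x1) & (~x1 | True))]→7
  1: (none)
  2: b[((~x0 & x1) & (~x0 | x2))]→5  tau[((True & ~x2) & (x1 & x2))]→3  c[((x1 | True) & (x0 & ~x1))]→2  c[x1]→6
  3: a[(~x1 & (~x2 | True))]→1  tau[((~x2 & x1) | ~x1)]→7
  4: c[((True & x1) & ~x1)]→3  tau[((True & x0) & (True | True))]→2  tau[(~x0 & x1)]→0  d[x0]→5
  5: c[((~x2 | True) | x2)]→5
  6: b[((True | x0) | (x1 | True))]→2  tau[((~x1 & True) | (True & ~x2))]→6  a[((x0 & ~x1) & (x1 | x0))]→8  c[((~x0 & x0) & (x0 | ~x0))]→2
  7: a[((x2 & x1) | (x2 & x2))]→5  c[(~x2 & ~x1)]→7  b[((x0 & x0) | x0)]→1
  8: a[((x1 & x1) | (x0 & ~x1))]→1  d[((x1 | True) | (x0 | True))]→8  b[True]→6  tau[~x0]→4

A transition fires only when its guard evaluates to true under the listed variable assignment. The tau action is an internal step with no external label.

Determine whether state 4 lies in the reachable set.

After dropping false guards: 17 live edges.
Layer 0: {0}
Layer 1: {1,2,7}  now seen {0,1,2,7}
Layer 2: {5}  now seen {0,1,2,5,7}
R = {0,1,2,5,7}

Answer: UNREACHABLE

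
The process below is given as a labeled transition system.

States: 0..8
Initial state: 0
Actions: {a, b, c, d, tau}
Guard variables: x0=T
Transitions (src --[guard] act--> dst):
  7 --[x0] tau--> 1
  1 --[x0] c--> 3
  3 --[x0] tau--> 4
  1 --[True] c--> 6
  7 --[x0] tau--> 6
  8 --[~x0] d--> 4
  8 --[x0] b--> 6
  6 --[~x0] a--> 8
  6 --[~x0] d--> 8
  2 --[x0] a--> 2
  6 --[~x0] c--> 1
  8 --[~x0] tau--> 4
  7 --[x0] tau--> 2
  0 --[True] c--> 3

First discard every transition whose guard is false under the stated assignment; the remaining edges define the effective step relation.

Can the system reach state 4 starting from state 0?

Answer: REACHABLE

Trace:
After dropping false guards: 9 live edges.
depth 0: {0}
depth 1: {3}  cumulative {0,3}
depth 2: {4}  cumulative {0,3,4}
Reachable = {0,3,4}
witness 4: c·tau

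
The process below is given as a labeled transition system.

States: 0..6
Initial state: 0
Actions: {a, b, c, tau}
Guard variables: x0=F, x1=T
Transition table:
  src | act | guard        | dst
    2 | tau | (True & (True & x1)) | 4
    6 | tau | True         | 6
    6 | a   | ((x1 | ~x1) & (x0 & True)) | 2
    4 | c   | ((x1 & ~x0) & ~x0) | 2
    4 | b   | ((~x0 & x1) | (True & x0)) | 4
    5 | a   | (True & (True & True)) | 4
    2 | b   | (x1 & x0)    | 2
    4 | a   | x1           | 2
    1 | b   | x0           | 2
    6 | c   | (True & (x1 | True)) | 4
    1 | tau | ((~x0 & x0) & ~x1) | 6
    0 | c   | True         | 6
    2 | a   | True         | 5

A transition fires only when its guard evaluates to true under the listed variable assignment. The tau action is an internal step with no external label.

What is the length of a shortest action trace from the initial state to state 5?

Answer: 4

Analysis:
BFS to 5:
  depth 0: {0}
  depth 1: {6}
  depth 2: {4}
  depth 3: {2}
  depth 4: {5}
first hit 5 at d=4 via c·c·a·a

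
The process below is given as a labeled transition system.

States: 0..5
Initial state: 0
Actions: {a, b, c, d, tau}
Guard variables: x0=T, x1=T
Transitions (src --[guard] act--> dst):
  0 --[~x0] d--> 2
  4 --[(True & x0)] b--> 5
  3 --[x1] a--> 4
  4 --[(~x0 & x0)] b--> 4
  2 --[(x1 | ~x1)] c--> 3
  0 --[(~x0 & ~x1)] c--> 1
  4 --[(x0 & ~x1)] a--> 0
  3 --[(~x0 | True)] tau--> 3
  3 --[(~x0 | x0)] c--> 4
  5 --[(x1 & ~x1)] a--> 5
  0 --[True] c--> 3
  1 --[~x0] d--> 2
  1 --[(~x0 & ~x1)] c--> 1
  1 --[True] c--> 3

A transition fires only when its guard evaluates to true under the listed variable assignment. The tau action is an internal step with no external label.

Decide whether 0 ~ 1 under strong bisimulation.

Answer: BISIMILAR

Working:
Refine partition for ~:
  round 0: {{0,1,2,3,4,5}}
  round 1: {{0,1,2},{3},{4},{5}}
4 equivalence class(es) (converged in 2)
0∈{0,1,2}, 1∈{0,1,2}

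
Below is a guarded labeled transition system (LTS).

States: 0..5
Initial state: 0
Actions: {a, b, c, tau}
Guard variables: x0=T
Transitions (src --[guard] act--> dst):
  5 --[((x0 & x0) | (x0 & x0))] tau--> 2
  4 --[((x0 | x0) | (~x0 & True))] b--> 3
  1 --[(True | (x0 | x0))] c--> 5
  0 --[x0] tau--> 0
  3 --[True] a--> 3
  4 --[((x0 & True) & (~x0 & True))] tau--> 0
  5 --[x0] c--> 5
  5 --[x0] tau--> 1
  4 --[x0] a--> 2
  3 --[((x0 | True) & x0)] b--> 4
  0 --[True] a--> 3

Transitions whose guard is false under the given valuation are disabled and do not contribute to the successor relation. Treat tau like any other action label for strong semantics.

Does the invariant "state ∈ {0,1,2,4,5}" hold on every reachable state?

Answer: INVARIANT VIOLATED at state 3

Analysis:
Inv-set: {0,1,2,4,5}
Reach set: {0,2,3,4}
  0: ok
  2: ok
  3: outside
  4: ok
counterexample path to 3: a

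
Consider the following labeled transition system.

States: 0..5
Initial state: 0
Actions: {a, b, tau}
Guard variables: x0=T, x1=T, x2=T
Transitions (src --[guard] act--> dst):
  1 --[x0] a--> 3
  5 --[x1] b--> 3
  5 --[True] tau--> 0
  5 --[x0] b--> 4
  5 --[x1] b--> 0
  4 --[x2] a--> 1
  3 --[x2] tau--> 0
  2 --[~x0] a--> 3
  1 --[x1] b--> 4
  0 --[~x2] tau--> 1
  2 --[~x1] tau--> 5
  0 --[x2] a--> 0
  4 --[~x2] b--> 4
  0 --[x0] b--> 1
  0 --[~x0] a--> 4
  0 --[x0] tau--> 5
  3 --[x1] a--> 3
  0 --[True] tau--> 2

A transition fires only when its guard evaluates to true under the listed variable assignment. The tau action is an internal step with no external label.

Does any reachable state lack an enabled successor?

Answer: DEADLOCK at state 2

Trace:
Reachable = {0,1,2,3,4,5}
  0: a→0  b→1  tau→2  tau→5  [4 exit(s)]
  1: a→3  b→4  [2 exit(s)]
  2: ∅  [no exit]
  3: a→3  tau→0  [2 exit(s)]
  4: a→1  [1 exit(s)]
  5: b→0  b→3  b→4  tau→0  [4 exit(s)]
trace reaching 2: tau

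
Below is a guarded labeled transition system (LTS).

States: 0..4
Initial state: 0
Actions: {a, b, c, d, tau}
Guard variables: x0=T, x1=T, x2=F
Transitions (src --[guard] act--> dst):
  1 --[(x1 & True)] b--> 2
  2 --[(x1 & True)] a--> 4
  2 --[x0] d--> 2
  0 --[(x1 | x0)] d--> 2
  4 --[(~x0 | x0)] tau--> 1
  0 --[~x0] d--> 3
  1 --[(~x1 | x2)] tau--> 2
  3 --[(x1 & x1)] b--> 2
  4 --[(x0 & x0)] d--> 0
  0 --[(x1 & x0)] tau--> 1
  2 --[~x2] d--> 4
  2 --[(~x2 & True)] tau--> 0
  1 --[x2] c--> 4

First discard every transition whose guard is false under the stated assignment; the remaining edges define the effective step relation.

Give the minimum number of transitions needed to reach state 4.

Breadth-first toward 4:
  depth 0: {0}
  depth 1: {1,2}
  depth 2: {4}
4 enters at depth 2; path d·a

Answer: 2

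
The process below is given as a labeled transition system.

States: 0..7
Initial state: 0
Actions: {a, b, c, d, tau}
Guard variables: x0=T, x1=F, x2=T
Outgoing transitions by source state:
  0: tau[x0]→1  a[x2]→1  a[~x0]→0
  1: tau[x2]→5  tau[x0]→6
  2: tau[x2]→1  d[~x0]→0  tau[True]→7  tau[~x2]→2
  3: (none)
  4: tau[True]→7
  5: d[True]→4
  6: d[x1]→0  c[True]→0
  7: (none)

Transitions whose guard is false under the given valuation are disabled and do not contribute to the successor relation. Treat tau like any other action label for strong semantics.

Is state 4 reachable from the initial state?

Guard filter leaves 9 enabled edge(s).
depth 0: {0}
depth 1: {1}  cumulative {0,1}
depth 2: {5,6}  cumulative {0,1,5,6}
depth 3: {4}  cumulative {0,1,4,5,6}
depth 4: {7}  cumulative {0,1,4,5,6,7}
R = {0,1,4,5,6,7}
witness 4: tau·tau·d

Answer: REACHABLE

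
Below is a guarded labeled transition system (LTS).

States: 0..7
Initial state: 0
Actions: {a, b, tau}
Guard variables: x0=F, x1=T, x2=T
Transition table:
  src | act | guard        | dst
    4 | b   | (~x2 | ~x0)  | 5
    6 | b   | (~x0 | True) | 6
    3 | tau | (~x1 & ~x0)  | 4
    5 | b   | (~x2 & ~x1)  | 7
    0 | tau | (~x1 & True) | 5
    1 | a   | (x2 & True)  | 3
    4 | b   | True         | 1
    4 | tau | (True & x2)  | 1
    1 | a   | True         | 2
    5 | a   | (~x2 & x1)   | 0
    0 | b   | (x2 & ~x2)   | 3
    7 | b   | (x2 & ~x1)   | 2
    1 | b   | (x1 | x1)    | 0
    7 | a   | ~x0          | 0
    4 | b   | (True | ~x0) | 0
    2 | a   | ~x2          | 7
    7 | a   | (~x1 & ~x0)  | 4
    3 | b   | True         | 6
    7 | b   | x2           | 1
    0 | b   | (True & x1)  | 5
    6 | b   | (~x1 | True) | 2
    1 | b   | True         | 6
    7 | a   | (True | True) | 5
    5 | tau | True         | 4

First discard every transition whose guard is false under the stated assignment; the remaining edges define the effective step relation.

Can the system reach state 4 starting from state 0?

Answer: REACHABLE

Trace:
Guard filter leaves 16 enabled edge(s).
Layer 0: {0}
Layer 1: {5}  now seen {0,5}
Layer 2: {4}  now seen {0,4,5}
Layer 3: {1}  now seen {0,1,4,5}
Layer 4: {2,3,6}  now seen {0,1,2,3,4,5,6}
Reachable = {0,1,2,3,4,5,6}
Path to 4: b·tau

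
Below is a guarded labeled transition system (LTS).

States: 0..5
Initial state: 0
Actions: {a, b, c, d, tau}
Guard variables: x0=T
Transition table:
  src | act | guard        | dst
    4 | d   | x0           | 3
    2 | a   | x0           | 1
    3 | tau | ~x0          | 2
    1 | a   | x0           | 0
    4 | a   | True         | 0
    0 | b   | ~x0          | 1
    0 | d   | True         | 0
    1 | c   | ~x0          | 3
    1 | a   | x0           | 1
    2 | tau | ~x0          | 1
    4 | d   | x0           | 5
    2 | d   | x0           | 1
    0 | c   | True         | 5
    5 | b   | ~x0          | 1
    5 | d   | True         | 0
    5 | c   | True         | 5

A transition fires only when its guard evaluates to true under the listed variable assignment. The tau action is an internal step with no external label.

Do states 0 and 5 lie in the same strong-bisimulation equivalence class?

Answer: BISIMILAR

Trace:
Compute ~ classes (split until stable):
  round 0: {{0,1,2,3,4,5}}
  round 1: {{0,5},{1},{2,4},{3}}
  round 2: {{0,5},{1},{2},{3},{4}}
stable after 3 split(s): 5 block(s)
0∈{0,5}, 5∈{0,5}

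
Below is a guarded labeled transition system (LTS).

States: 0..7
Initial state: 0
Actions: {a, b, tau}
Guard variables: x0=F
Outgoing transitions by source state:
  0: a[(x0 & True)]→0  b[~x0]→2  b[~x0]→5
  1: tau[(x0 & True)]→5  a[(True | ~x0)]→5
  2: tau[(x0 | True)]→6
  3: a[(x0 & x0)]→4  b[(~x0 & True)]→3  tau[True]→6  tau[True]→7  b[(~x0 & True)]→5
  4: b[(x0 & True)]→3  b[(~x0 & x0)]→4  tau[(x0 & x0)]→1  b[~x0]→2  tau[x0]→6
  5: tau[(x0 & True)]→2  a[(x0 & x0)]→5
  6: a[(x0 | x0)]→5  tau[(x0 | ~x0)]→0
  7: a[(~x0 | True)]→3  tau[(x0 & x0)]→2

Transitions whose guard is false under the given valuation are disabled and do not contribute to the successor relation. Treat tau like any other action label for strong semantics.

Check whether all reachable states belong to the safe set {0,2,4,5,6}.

Answer: INVARIANT HOLDS

Trace:
Inv-set: {0,2,4,5,6}
R = {0,2,5,6}
  0: ok
  2: ok
  5: ok
  6: ok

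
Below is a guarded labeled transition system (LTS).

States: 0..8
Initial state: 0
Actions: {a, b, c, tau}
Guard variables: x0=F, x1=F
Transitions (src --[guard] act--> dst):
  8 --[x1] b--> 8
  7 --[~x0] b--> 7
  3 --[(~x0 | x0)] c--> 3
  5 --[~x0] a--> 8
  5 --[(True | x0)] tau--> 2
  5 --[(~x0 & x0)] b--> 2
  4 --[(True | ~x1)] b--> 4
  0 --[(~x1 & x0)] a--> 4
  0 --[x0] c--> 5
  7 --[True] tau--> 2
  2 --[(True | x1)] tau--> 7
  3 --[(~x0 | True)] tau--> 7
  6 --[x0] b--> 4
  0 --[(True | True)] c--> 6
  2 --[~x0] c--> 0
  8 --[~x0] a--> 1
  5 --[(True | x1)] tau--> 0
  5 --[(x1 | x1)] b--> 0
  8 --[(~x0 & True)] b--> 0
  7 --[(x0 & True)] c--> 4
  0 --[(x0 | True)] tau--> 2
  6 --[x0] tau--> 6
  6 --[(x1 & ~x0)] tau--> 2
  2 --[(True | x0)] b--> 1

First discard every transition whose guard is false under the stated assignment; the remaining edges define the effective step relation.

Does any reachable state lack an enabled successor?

Reach set: {0,1,2,6,7}
  0: c→6  tau→2  [deg 2]
  1: ∅  [no exit]
  2: b→1  c→0  tau→7  [deg 3]
  6: ∅  [no exit]
  7: b→7  tau→2  [deg 2]
trace reaching 1: tau·b

Answer: DEADLOCK at state 1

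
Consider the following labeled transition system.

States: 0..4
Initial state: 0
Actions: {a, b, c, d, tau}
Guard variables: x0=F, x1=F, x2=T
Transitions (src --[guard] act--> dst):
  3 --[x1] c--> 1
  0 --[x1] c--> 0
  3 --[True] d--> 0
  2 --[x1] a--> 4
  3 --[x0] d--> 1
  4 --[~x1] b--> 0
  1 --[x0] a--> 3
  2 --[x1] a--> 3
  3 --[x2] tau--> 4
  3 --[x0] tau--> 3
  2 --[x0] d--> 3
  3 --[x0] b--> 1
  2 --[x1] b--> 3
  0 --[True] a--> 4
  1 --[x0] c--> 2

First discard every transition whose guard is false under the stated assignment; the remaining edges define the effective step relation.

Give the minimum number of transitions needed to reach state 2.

Answer: UNREACHABLE

Trace:
Breadth-first toward 2:
  L0 = {0}
  L1 = {4}
2 never appears.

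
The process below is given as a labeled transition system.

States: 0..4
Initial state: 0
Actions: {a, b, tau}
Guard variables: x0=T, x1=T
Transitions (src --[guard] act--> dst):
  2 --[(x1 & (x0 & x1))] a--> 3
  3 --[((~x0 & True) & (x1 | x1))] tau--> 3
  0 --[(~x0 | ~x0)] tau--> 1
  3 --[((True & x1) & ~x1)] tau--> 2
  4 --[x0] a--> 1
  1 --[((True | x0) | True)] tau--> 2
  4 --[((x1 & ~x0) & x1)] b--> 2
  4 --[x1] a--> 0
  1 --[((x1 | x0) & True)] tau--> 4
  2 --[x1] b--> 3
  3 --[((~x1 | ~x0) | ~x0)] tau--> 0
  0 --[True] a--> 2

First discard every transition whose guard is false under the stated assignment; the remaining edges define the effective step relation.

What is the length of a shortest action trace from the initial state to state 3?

Answer: 2

Trace:
Layered search for 3:
  Layer 0: {0}
  Layer 1: {2}
  Layer 2: {3}
3 enters at depth 2; path a·a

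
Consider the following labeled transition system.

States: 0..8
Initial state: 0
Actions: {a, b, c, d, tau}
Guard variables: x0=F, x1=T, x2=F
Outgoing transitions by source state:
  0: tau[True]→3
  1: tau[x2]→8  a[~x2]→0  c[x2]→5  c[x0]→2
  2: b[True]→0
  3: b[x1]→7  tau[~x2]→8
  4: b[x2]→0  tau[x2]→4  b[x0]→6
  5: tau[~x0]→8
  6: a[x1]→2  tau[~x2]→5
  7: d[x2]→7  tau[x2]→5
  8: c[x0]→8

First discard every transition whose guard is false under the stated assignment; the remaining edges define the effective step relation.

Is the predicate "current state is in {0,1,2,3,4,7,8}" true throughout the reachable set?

Answer: INVARIANT HOLDS

Trace:
Inv-set: {0,1,2,3,4,7,8}
R = {0,3,7,8}
  0: ok
  3: ok
  7: ok
  8: ok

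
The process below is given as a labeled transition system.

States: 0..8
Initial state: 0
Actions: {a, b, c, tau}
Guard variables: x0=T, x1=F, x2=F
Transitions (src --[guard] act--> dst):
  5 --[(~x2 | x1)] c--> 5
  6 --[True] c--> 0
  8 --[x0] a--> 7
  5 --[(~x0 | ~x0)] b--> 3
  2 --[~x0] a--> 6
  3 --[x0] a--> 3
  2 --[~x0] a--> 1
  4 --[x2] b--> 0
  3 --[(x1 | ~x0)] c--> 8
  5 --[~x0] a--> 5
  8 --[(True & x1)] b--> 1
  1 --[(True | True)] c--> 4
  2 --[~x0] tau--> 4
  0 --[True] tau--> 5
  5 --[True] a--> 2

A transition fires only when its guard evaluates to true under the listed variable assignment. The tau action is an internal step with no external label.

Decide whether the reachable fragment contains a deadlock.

Answer: DEADLOCK at state 2

Trace:
Reachable = {0,2,5}
  0: tau→5  [1 out]
  2: ∅  [STUCK]
  5: a→2  c→5  [2 out]
Path to 2: tau·a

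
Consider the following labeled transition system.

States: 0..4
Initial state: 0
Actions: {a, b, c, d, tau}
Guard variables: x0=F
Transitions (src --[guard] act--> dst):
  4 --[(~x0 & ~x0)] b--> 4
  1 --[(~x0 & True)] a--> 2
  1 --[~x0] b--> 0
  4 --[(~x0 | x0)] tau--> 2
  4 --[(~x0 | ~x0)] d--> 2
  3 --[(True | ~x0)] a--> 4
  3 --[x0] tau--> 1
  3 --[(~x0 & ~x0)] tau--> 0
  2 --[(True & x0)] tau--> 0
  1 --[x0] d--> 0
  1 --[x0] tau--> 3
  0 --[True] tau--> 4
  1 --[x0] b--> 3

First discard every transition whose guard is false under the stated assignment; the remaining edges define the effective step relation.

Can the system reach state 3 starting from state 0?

After dropping false guards: 8 live edges.
L0 = {0}
L1 = {4}  now seen {0,4}
L2 = {2}  now seen {0,2,4}
Reach set: {0,2,4}

Answer: UNREACHABLE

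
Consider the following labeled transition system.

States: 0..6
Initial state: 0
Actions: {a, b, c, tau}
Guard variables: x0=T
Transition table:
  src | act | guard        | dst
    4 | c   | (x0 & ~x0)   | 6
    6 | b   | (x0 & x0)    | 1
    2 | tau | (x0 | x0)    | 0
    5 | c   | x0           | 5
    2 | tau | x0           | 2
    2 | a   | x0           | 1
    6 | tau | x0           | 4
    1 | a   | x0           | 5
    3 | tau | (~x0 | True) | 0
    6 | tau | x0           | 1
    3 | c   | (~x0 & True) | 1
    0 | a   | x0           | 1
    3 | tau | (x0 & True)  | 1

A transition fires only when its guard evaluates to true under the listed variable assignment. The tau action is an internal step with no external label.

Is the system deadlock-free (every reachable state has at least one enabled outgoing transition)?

Reachable = {0,1,5}
  0: a→1  [1 out]
  1: a→5  [1 out]
  5: c→5  [1 out]

Answer: DEADLOCK-FREE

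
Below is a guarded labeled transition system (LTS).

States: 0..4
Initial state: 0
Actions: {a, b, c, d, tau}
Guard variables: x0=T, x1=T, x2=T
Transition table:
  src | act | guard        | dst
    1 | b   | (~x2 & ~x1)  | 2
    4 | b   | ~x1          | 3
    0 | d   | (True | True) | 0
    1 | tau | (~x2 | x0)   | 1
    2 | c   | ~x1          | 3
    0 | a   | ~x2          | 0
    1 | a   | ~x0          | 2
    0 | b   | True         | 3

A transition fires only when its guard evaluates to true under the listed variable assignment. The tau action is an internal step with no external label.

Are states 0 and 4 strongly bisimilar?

Answer: NOT BISIMILAR

Working:
Compute ~ classes (split until stable):
  π0 = {{0,1,2,3,4}}
  π1 = {{0},{1},{2,3,4}}
3 equivalence class(es) (converged in 2)
class of 0: {0}; class of 4: {2,3,4}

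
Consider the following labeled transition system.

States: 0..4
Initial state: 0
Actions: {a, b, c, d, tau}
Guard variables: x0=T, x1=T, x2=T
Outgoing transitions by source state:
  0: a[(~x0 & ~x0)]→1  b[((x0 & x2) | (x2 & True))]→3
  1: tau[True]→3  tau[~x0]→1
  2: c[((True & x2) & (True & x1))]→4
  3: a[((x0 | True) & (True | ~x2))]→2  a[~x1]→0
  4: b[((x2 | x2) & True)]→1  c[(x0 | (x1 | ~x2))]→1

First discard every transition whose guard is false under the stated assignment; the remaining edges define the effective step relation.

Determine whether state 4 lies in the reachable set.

Guard filter leaves 6 enabled edge(s).
depth 0: {0}
depth 1: {3}  total {0,3}
depth 2: {2}  total {0,2,3}
depth 3: {4}  total {0,2,3,4}
depth 4: {1}  total {0,1,2,3,4}
Reachable = {0,1,2,3,4}
Path to 4: b·a·c

Answer: REACHABLE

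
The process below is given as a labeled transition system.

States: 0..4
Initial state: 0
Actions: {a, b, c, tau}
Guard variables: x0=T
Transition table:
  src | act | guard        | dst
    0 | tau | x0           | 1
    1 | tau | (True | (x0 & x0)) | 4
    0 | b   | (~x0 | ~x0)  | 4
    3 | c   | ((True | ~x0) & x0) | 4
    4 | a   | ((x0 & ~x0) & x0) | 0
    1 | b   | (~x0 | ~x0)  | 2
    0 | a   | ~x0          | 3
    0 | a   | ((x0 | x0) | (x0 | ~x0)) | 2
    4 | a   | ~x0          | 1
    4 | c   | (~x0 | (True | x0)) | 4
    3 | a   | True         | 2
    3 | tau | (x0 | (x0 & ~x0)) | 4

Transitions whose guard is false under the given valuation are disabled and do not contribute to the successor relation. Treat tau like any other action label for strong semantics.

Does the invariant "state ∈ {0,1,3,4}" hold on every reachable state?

Answer: INVARIANT VIOLATED at state 2

Trace:
Safe = {0,1,3,4}
R = {0,1,2,4}
  0: ok
  1: ok
  2: VIOLATES
  4: ok
witness against invariant: a → 2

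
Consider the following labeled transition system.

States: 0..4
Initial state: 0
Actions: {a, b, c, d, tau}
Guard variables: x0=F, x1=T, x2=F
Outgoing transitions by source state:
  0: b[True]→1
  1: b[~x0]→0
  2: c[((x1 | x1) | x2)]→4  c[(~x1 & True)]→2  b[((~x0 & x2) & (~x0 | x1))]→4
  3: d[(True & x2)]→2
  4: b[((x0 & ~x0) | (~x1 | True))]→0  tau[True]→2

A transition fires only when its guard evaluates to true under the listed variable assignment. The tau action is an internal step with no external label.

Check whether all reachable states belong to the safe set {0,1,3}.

Inv-set: {0,1,3}
Reachable = {0,1}
  0: safe
  1: safe

Answer: INVARIANT HOLDS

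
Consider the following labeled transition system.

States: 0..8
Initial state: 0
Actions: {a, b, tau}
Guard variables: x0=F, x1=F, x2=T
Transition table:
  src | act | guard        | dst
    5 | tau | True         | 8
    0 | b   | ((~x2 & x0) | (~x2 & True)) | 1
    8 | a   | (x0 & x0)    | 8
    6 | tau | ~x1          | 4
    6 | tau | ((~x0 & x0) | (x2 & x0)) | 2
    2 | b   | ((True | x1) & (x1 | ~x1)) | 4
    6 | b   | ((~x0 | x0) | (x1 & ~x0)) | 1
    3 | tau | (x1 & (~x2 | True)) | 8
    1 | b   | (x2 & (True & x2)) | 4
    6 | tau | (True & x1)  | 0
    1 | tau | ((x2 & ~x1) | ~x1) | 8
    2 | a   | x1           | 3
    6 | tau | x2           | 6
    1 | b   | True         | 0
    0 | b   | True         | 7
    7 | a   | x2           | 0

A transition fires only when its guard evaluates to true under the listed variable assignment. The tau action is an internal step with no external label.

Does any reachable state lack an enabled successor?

Answer: DEADLOCK-FREE

Analysis:
Reach set: {0,7}
  0: b→7  [1 exit(s)]
  7: a→0  [1 exit(s)]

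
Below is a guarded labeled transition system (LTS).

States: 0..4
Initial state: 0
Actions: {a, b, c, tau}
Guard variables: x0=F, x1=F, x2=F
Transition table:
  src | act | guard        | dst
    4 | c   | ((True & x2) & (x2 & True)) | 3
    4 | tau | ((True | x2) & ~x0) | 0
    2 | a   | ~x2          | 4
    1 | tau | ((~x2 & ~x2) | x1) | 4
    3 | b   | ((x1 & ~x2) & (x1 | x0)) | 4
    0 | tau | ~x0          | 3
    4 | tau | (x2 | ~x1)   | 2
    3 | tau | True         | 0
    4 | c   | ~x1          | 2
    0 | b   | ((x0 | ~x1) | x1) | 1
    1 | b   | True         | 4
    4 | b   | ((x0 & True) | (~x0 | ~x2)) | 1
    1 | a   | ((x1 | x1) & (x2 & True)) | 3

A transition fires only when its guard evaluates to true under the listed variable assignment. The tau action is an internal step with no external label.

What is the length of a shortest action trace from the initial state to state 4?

BFS to 4:
  depth 0: {0}
  depth 1: {1,3}
  depth 2: {4}
first hit 4 at d=2 via b·b

Answer: 2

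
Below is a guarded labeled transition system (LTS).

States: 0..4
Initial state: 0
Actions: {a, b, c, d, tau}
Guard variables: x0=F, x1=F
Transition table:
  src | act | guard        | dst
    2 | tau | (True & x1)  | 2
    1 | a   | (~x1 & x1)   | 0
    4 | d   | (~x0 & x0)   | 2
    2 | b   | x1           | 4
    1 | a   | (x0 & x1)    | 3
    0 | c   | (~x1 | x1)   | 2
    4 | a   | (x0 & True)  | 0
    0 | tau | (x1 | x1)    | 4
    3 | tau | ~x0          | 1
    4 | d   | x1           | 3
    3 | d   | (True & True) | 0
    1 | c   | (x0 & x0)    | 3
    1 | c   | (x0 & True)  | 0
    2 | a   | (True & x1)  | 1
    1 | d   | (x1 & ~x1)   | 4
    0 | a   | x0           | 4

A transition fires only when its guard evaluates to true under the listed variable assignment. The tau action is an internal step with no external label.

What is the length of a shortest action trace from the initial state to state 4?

BFS to 4:
  Layer 0: {0}
  Layer 1: {2}
4 never appears.

Answer: UNREACHABLE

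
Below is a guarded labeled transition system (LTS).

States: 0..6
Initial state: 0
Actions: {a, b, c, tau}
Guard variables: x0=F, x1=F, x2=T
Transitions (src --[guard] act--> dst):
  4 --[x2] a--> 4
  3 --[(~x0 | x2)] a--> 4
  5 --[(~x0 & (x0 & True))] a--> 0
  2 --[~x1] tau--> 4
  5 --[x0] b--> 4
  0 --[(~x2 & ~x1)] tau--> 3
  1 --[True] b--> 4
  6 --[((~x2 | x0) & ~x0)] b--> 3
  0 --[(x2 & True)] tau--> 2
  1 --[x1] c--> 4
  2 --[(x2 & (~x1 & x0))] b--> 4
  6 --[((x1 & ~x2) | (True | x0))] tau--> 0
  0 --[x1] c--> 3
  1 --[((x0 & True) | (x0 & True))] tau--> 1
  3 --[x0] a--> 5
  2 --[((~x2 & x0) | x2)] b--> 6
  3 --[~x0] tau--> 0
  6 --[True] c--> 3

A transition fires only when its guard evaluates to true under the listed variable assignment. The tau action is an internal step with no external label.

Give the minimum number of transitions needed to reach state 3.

Answer: 3

Analysis:
Breadth-first toward 3:
  L0 = {0}
  L1 = {2}
  L2 = {4,6}
  L3 = {3}
first hit 3 at d=3 via tau·b·c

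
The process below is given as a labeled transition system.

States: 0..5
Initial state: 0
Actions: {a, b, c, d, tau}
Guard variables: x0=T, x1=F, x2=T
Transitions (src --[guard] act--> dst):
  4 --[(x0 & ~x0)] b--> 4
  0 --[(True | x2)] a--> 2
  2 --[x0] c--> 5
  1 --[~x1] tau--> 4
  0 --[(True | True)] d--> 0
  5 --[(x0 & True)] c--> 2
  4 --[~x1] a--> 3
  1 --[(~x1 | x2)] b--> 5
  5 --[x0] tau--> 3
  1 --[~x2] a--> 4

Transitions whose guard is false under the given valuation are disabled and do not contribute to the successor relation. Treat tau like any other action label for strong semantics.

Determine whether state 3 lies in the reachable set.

After dropping false guards: 8 live edges.
L0 = {0}
L1 = {2}  cumulative {0,2}
L2 = {5}  cumulative {0,2,5}
L3 = {3}  cumulative {0,2,3,5}
Reach set: {0,2,3,5}
Path to 3: a·c·tau

Answer: REACHABLE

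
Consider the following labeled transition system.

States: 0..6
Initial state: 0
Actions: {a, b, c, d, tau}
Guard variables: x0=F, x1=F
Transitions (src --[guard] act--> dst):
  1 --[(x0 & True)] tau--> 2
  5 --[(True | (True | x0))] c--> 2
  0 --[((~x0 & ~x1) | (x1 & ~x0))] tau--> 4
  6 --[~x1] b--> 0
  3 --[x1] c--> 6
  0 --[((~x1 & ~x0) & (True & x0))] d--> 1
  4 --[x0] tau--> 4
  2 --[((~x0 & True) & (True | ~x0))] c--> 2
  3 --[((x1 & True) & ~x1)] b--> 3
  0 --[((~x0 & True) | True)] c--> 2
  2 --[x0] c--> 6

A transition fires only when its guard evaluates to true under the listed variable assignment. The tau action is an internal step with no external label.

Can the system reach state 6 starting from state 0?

After dropping false guards: 5 live edges.
L0 = {0}
L1 = {2,4}  now seen {0,2,4}
Reach set: {0,2,4}

Answer: UNREACHABLE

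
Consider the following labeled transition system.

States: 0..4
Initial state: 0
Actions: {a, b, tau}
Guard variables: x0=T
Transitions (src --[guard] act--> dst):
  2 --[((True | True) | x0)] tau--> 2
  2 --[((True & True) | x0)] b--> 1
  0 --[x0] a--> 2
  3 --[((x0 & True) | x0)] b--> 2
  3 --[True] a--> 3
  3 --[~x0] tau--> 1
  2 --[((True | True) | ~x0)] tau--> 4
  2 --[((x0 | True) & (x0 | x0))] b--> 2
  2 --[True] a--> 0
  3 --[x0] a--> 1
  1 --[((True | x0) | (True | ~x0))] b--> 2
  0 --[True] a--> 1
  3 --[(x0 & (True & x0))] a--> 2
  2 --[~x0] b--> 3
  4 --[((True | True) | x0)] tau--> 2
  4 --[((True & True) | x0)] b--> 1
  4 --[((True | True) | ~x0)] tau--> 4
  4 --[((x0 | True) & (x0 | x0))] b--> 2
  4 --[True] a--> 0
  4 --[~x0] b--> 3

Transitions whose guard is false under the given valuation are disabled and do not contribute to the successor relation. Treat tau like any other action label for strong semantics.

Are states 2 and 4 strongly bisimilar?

Refine partition for ~:
  round 0: {{0,1,2,3,4}}
  round 1: {{0},{1},{2,4},{3}}
stable after 2 split(s): 4 block(s)
class of 2: {2,4}; class of 4: {2,4}

Answer: BISIMILAR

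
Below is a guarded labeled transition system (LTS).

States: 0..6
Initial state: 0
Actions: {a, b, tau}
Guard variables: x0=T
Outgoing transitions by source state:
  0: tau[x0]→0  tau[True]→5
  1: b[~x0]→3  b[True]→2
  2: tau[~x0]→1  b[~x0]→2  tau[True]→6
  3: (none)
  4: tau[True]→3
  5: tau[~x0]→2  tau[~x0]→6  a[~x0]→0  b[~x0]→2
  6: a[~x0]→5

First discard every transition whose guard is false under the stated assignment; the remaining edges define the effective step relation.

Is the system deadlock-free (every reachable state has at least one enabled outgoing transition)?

Answer: DEADLOCK at state 5

Working:
Reachable = {0,5}
  0: tau→0  tau→5  [deg 2]
  5: ∅  [STUCK]
Path to 5: tau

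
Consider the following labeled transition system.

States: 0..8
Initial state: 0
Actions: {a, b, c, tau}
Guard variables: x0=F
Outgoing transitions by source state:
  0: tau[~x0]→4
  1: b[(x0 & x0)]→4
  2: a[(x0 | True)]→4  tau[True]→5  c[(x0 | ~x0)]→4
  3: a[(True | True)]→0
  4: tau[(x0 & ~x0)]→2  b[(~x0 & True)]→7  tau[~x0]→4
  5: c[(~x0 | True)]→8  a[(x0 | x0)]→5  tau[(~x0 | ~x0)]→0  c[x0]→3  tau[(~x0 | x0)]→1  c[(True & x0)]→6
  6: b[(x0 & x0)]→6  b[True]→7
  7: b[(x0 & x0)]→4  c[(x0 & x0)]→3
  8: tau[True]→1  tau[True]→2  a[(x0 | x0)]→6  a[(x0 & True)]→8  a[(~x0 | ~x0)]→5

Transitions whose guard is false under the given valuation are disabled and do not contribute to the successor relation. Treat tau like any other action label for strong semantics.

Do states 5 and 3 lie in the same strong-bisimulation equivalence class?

Bisimulation quotient by refinement:
  round 0: {{0,1,2,3,4,5,6,7,8}}
  round 1: {{0},{1,7},{2},{3},{4},{5},{6},{8}}
stable after 2 split(s): 8 block(s)
class of 5: {5}; class of 3: {3}

Answer: NOT BISIMILAR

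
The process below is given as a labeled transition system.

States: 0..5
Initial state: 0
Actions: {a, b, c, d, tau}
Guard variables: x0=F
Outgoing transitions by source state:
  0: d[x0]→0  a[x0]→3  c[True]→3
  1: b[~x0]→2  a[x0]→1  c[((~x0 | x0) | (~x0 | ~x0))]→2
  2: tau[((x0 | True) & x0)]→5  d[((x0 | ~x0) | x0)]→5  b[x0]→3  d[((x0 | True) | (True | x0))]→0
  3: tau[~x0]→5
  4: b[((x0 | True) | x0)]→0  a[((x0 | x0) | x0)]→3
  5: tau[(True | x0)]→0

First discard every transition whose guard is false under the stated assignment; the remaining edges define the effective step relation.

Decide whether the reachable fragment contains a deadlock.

R = {0,3,5}
  0: c→3  [1 exit(s)]
  3: tau→5  [1 exit(s)]
  5: tau→0  [1 exit(s)]

Answer: DEADLOCK-FREE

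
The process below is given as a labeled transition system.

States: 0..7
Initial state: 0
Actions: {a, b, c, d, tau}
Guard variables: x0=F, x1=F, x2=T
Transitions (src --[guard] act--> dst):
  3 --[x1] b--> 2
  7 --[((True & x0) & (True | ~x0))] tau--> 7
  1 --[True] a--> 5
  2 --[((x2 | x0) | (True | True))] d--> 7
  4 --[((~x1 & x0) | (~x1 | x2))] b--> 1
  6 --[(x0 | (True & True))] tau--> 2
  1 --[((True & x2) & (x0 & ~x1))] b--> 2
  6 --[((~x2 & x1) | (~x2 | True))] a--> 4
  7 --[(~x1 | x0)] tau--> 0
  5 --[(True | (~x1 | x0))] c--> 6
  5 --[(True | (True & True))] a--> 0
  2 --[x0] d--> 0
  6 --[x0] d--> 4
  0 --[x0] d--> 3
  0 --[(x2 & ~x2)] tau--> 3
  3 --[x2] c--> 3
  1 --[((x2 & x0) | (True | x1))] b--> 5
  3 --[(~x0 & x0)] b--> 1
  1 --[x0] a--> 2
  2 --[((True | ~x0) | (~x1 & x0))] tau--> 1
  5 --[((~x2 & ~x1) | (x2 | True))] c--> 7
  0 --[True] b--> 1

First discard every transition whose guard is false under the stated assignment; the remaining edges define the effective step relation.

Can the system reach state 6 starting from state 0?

After dropping false guards: 13 live edges.
L0 = {0}
L1 = {1}  total {0,1}
L2 = {5}  total {0,1,5}
L3 = {6,7}  total {0,1,5,6,7}
L4 = {2,4}  total {0,1,2,4,5,6,7}
R = {0,1,2,4,5,6,7}
trace reaching 6: b·a·c

Answer: REACHABLE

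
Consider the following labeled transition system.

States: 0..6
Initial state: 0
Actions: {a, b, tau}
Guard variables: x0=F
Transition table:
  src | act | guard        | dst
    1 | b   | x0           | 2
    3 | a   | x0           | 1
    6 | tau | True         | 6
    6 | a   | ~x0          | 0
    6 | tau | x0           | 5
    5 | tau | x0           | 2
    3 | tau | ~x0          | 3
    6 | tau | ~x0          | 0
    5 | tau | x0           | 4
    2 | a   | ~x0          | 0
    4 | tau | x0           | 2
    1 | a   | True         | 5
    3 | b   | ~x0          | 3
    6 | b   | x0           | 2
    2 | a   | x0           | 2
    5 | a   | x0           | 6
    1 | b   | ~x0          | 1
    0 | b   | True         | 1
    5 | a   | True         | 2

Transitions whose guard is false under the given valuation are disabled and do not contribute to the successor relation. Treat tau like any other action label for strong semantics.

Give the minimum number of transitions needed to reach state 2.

BFS to 2:
  L0 = {0}
  L1 = {1}
  L2 = {5}
  L3 = {2}
2 enters at depth 3; path b·a·a

Answer: 3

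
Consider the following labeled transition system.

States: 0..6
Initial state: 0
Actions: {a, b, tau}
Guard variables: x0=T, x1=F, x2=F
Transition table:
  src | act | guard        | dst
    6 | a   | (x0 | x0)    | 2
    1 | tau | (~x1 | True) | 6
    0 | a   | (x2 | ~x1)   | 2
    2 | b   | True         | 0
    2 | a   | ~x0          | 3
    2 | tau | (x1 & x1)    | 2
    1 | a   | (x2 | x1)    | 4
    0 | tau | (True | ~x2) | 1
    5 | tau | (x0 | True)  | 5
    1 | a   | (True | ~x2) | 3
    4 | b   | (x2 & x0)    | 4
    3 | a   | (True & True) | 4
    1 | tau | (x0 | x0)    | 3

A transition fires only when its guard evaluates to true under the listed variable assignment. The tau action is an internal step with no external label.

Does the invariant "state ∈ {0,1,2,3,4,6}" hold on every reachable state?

Answer: INVARIANT HOLDS

Working:
Inv-set: {0,1,2,3,4,6}
Reachable = {0,1,2,3,4,6}
  0: safe
  1: safe
  2: safe
  3: safe
  4: safe
  6: safe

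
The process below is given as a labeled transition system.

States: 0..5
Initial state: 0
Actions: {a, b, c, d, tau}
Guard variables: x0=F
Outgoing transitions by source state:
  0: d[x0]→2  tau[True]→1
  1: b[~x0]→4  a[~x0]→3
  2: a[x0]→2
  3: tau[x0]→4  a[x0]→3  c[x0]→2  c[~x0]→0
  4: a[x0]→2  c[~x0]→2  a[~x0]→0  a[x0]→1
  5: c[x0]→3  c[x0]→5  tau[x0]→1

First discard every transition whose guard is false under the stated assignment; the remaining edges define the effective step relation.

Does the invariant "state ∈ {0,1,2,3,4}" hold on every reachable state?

Safe = {0,1,2,3,4}
R = {0,1,2,3,4}
  0: ok
  1: ok
  2: ok
  3: ok
  4: ok

Answer: INVARIANT HOLDS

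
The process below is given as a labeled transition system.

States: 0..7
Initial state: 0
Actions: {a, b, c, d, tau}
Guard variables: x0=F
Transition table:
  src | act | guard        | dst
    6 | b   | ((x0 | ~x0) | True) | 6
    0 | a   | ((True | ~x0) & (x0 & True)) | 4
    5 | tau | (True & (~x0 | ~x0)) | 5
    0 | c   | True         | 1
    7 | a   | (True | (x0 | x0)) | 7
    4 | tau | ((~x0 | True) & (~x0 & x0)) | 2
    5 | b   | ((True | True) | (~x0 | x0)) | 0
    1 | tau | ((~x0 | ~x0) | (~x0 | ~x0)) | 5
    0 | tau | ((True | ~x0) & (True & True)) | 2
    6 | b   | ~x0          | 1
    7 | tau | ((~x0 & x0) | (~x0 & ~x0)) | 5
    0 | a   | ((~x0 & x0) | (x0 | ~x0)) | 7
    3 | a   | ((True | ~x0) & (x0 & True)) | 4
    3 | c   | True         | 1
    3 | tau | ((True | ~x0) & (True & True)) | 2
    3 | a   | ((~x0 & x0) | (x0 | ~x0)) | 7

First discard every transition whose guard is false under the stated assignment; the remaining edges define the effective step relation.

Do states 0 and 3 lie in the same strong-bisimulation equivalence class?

Answer: BISIMILAR

Analysis:
Refine partition for ~:
  π0 = {{0,1,2,3,4,5,6,7}}
  π1 = {{0,3},{1},{2,4},{5},{6},{7}}
6 equivalence class(es) (converged in 2)
[0]={0,3}  [3]={0,3}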